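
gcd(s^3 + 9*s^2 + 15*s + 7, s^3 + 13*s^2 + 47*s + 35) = s^2 + 8*s + 7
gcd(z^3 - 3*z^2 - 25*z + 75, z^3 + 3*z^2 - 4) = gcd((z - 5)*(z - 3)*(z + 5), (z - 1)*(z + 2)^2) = 1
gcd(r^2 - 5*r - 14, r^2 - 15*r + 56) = r - 7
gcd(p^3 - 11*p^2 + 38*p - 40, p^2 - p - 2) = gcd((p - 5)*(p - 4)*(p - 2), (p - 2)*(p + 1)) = p - 2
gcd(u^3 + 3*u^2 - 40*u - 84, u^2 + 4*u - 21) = u + 7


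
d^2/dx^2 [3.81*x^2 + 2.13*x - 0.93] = 7.62000000000000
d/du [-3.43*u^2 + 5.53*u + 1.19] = 5.53 - 6.86*u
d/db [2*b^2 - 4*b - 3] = 4*b - 4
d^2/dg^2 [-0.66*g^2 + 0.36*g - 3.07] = -1.32000000000000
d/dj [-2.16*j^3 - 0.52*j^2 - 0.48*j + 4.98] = -6.48*j^2 - 1.04*j - 0.48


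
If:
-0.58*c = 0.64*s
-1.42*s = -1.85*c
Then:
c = 0.00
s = 0.00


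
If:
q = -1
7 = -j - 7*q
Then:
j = 0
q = -1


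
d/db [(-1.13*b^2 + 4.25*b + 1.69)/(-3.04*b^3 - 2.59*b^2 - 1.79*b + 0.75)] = (-3.4352*b^4 + 25.84*b^3 + 28.443*b^2 + 7.0592*b + 6.2126)/(9.2416*b^6 + 15.7472*b^5 + 17.5913*b^4 + 4.7122*b^3 - 0.6809*b^2 - 2.685*b + 0.5625)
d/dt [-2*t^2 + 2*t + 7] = 2 - 4*t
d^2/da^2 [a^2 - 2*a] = 2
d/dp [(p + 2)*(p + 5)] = 2*p + 7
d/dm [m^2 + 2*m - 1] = 2*m + 2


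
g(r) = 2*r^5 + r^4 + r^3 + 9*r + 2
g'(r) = 10*r^4 + 4*r^3 + 3*r^2 + 9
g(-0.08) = 1.28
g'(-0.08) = 9.02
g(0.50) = 6.75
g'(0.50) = 10.88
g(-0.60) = -3.64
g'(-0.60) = 10.51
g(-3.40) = -842.98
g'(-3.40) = 1222.80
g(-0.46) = -2.23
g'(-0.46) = 9.69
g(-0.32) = -0.91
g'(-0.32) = 9.28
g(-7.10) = -33963.23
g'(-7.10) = 24140.27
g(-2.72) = -285.63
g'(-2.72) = 498.06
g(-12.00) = -478762.00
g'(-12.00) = 200889.00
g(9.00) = 125471.00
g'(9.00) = 68778.00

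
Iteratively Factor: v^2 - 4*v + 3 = (v - 1)*(v - 3)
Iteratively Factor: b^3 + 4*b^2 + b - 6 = (b + 2)*(b^2 + 2*b - 3) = (b + 2)*(b + 3)*(b - 1)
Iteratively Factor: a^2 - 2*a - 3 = (a + 1)*(a - 3)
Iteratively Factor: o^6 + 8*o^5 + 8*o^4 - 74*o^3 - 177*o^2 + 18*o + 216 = (o + 4)*(o^5 + 4*o^4 - 8*o^3 - 42*o^2 - 9*o + 54) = (o - 3)*(o + 4)*(o^4 + 7*o^3 + 13*o^2 - 3*o - 18) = (o - 3)*(o + 3)*(o + 4)*(o^3 + 4*o^2 + o - 6) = (o - 3)*(o - 1)*(o + 3)*(o + 4)*(o^2 + 5*o + 6) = (o - 3)*(o - 1)*(o + 3)^2*(o + 4)*(o + 2)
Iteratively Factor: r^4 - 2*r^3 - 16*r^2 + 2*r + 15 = (r - 1)*(r^3 - r^2 - 17*r - 15) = (r - 5)*(r - 1)*(r^2 + 4*r + 3) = (r - 5)*(r - 1)*(r + 3)*(r + 1)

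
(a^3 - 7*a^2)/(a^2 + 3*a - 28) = a^2*(a - 7)/(a^2 + 3*a - 28)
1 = 1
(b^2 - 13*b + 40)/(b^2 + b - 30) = (b - 8)/(b + 6)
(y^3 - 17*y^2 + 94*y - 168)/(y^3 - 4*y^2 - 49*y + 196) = (y - 6)/(y + 7)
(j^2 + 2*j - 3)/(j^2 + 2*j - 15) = (j^2 + 2*j - 3)/(j^2 + 2*j - 15)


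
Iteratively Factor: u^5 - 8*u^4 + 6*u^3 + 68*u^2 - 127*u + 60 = (u - 4)*(u^4 - 4*u^3 - 10*u^2 + 28*u - 15) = (u - 5)*(u - 4)*(u^3 + u^2 - 5*u + 3) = (u - 5)*(u - 4)*(u + 3)*(u^2 - 2*u + 1) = (u - 5)*(u - 4)*(u - 1)*(u + 3)*(u - 1)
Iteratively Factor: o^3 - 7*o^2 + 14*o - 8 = (o - 2)*(o^2 - 5*o + 4) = (o - 2)*(o - 1)*(o - 4)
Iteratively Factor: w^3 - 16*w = (w - 4)*(w^2 + 4*w) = w*(w - 4)*(w + 4)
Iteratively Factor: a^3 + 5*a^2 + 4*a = (a)*(a^2 + 5*a + 4) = a*(a + 4)*(a + 1)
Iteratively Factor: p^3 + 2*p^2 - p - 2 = (p + 2)*(p^2 - 1) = (p - 1)*(p + 2)*(p + 1)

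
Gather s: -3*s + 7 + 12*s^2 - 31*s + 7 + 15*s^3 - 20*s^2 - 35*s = 15*s^3 - 8*s^2 - 69*s + 14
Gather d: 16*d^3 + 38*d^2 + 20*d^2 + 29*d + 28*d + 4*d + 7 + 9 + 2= 16*d^3 + 58*d^2 + 61*d + 18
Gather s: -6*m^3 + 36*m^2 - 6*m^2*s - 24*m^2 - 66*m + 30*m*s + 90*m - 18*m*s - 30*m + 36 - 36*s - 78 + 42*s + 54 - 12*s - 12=-6*m^3 + 12*m^2 - 6*m + s*(-6*m^2 + 12*m - 6)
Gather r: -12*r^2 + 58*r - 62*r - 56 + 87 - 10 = -12*r^2 - 4*r + 21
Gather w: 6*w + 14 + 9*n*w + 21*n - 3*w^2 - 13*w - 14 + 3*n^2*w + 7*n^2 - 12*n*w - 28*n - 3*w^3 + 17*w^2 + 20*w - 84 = 7*n^2 - 7*n - 3*w^3 + 14*w^2 + w*(3*n^2 - 3*n + 13) - 84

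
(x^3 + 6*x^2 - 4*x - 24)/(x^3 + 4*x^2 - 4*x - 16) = (x + 6)/(x + 4)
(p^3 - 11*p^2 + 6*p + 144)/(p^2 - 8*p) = p - 3 - 18/p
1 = 1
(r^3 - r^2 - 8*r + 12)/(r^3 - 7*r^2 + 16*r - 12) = (r + 3)/(r - 3)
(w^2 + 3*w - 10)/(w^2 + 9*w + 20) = (w - 2)/(w + 4)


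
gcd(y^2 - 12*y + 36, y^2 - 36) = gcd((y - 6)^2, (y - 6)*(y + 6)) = y - 6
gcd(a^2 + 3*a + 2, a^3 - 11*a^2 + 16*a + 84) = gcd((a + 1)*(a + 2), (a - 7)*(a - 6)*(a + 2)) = a + 2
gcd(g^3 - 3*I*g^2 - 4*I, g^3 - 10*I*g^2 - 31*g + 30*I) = g - 2*I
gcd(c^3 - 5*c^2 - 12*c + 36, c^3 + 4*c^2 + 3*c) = c + 3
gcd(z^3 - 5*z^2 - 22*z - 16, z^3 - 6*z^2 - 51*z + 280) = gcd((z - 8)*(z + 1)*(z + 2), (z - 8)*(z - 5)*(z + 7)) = z - 8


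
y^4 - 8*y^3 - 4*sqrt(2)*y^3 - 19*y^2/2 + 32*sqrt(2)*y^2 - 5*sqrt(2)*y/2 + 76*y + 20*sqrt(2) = (y - 8)*(y - 5*sqrt(2))*(sqrt(2)*y/2 + 1/2)*(sqrt(2)*y + 1)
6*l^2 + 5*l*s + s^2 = (2*l + s)*(3*l + s)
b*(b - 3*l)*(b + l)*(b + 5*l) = b^4 + 3*b^3*l - 13*b^2*l^2 - 15*b*l^3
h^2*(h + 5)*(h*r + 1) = h^4*r + 5*h^3*r + h^3 + 5*h^2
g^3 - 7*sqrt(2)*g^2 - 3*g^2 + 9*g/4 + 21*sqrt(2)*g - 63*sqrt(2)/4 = (g - 3/2)^2*(g - 7*sqrt(2))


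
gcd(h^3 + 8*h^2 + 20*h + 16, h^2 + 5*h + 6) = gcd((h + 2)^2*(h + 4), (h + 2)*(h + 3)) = h + 2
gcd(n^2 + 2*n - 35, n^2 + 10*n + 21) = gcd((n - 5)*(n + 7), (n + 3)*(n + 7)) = n + 7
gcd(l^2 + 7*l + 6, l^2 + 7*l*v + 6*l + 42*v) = l + 6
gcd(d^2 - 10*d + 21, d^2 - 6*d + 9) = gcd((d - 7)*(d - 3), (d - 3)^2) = d - 3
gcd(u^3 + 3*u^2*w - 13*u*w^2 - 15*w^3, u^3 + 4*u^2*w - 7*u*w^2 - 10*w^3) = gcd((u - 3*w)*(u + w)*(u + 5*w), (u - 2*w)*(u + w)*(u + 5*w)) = u^2 + 6*u*w + 5*w^2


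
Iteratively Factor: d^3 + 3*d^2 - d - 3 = (d - 1)*(d^2 + 4*d + 3) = (d - 1)*(d + 1)*(d + 3)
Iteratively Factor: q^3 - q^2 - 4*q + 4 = (q - 2)*(q^2 + q - 2) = (q - 2)*(q - 1)*(q + 2)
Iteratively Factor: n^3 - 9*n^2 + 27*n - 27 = (n - 3)*(n^2 - 6*n + 9) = (n - 3)^2*(n - 3)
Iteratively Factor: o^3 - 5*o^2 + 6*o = (o)*(o^2 - 5*o + 6) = o*(o - 3)*(o - 2)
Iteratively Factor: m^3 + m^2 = (m)*(m^2 + m) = m^2*(m + 1)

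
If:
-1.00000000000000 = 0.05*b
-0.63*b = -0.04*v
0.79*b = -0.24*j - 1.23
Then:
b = -20.00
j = 60.71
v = -315.00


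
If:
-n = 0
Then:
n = 0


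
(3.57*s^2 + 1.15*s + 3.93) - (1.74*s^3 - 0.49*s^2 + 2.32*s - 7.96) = -1.74*s^3 + 4.06*s^2 - 1.17*s + 11.89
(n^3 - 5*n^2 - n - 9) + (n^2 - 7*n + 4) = n^3 - 4*n^2 - 8*n - 5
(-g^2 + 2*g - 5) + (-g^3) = -g^3 - g^2 + 2*g - 5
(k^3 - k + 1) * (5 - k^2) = -k^5 + 6*k^3 - k^2 - 5*k + 5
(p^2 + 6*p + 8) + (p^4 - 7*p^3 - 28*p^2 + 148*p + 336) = p^4 - 7*p^3 - 27*p^2 + 154*p + 344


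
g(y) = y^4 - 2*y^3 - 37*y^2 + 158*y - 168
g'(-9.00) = -2578.00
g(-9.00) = 3432.00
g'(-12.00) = -6730.00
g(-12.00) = 16800.00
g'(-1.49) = 241.71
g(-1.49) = -474.02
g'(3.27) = -8.27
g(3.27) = -2.57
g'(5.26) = 184.88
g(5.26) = 113.81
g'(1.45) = 50.28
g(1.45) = -18.37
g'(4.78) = 104.05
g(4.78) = 45.47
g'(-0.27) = 177.46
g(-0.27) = -213.31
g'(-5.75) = -375.31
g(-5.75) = -826.46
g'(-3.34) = 189.19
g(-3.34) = -909.51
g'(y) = 4*y^3 - 6*y^2 - 74*y + 158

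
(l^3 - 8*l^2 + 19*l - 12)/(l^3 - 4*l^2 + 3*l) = (l - 4)/l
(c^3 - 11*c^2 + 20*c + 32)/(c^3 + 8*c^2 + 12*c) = (c^3 - 11*c^2 + 20*c + 32)/(c*(c^2 + 8*c + 12))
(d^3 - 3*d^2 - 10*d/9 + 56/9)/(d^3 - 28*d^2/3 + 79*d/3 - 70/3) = (d + 4/3)/(d - 5)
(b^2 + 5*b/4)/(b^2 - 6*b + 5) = b*(4*b + 5)/(4*(b^2 - 6*b + 5))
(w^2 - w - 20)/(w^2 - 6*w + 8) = (w^2 - w - 20)/(w^2 - 6*w + 8)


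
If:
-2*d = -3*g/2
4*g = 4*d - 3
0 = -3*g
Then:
No Solution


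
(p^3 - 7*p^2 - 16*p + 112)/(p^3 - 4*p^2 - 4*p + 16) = (p^2 - 3*p - 28)/(p^2 - 4)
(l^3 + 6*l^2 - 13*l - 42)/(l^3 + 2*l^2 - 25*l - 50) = (l^2 + 4*l - 21)/(l^2 - 25)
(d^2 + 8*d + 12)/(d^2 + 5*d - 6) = (d + 2)/(d - 1)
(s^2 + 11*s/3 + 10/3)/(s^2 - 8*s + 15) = (3*s^2 + 11*s + 10)/(3*(s^2 - 8*s + 15))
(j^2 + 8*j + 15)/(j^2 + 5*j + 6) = (j + 5)/(j + 2)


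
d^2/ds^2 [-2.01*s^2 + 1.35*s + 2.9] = -4.02000000000000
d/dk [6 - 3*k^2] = -6*k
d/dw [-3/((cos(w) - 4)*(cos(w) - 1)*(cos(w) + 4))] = 3*(3*sin(w)^2 + 2*cos(w) + 13)*sin(w)/((cos(w) - 4)^2*(cos(w) - 1)^2*(cos(w) + 4)^2)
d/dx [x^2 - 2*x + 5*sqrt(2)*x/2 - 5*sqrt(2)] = 2*x - 2 + 5*sqrt(2)/2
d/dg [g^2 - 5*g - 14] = 2*g - 5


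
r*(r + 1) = r^2 + r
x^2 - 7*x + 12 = (x - 4)*(x - 3)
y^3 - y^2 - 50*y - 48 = (y - 8)*(y + 1)*(y + 6)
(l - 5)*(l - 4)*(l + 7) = l^3 - 2*l^2 - 43*l + 140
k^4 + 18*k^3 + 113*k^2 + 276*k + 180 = (k + 1)*(k + 5)*(k + 6)^2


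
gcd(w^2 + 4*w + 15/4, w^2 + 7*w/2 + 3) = w + 3/2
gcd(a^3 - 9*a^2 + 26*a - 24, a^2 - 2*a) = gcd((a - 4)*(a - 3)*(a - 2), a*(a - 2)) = a - 2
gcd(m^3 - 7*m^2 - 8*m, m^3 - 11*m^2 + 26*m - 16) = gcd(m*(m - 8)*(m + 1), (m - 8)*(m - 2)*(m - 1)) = m - 8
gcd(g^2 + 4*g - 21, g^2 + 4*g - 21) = g^2 + 4*g - 21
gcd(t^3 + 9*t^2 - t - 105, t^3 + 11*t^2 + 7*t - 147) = t^2 + 4*t - 21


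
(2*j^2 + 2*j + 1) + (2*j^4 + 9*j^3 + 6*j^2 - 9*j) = 2*j^4 + 9*j^3 + 8*j^2 - 7*j + 1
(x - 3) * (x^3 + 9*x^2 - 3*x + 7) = x^4 + 6*x^3 - 30*x^2 + 16*x - 21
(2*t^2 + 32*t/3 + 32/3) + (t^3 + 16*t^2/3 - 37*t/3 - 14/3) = t^3 + 22*t^2/3 - 5*t/3 + 6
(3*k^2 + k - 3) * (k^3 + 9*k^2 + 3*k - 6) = 3*k^5 + 28*k^4 + 15*k^3 - 42*k^2 - 15*k + 18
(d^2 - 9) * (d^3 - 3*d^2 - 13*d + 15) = d^5 - 3*d^4 - 22*d^3 + 42*d^2 + 117*d - 135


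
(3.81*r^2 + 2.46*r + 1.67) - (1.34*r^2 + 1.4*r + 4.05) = 2.47*r^2 + 1.06*r - 2.38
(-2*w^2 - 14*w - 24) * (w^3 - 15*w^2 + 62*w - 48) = -2*w^5 + 16*w^4 + 62*w^3 - 412*w^2 - 816*w + 1152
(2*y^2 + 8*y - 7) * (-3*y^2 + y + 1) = -6*y^4 - 22*y^3 + 31*y^2 + y - 7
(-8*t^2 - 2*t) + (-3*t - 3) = -8*t^2 - 5*t - 3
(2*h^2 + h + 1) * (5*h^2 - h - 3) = 10*h^4 + 3*h^3 - 2*h^2 - 4*h - 3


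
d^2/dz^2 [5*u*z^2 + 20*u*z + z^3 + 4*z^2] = 10*u + 6*z + 8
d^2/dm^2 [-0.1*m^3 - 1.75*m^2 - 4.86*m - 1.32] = -0.6*m - 3.5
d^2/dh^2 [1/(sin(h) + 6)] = (6*sin(h) + cos(h)^2 + 1)/(sin(h) + 6)^3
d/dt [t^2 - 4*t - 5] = 2*t - 4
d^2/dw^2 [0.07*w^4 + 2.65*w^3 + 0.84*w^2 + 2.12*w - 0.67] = 0.84*w^2 + 15.9*w + 1.68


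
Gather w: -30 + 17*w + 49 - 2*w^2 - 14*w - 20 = -2*w^2 + 3*w - 1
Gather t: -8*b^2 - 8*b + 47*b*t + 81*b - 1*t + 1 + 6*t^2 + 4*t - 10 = -8*b^2 + 73*b + 6*t^2 + t*(47*b + 3) - 9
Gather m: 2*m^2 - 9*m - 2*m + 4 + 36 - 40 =2*m^2 - 11*m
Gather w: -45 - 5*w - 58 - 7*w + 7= -12*w - 96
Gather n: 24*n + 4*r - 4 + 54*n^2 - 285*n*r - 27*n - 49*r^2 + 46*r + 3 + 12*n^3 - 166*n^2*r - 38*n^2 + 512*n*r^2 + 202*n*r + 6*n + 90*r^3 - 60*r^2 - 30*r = 12*n^3 + n^2*(16 - 166*r) + n*(512*r^2 - 83*r + 3) + 90*r^3 - 109*r^2 + 20*r - 1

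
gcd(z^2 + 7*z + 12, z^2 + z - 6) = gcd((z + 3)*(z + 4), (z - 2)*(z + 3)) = z + 3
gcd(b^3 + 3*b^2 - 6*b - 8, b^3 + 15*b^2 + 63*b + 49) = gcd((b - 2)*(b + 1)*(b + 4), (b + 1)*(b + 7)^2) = b + 1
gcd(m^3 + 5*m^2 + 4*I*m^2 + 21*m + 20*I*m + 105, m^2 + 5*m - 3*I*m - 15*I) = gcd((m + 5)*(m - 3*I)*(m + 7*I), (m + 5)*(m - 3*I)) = m^2 + m*(5 - 3*I) - 15*I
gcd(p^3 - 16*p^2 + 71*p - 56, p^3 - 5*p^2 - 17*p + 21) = p^2 - 8*p + 7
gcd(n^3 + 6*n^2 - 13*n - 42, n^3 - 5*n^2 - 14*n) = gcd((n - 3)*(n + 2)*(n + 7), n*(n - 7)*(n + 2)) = n + 2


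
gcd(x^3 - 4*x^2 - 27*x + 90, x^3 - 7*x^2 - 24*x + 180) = x^2 - x - 30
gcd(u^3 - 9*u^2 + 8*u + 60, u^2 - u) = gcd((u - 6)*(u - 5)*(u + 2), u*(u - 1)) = 1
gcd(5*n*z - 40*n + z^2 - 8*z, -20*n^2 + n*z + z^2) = 5*n + z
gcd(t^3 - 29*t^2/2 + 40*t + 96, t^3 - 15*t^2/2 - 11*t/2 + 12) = t^2 - 13*t/2 - 12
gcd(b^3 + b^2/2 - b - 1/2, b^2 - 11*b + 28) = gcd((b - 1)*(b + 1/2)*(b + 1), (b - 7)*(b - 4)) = 1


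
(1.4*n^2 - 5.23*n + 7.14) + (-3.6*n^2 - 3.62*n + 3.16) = -2.2*n^2 - 8.85*n + 10.3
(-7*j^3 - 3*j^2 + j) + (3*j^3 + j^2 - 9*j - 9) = -4*j^3 - 2*j^2 - 8*j - 9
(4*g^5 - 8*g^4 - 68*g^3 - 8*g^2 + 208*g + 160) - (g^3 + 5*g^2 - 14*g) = 4*g^5 - 8*g^4 - 69*g^3 - 13*g^2 + 222*g + 160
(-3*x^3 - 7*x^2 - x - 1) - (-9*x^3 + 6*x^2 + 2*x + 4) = 6*x^3 - 13*x^2 - 3*x - 5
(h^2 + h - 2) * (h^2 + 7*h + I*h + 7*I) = h^4 + 8*h^3 + I*h^3 + 5*h^2 + 8*I*h^2 - 14*h + 5*I*h - 14*I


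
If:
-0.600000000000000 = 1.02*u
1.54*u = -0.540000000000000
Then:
No Solution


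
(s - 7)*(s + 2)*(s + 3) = s^3 - 2*s^2 - 29*s - 42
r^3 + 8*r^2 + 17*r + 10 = (r + 1)*(r + 2)*(r + 5)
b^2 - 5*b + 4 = (b - 4)*(b - 1)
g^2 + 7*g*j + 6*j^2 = (g + j)*(g + 6*j)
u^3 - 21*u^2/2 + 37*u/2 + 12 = (u - 8)*(u - 3)*(u + 1/2)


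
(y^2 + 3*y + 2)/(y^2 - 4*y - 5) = (y + 2)/(y - 5)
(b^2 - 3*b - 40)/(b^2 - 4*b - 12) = (-b^2 + 3*b + 40)/(-b^2 + 4*b + 12)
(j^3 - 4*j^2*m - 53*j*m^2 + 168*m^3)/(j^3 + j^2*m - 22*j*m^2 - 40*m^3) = (j^3 - 4*j^2*m - 53*j*m^2 + 168*m^3)/(j^3 + j^2*m - 22*j*m^2 - 40*m^3)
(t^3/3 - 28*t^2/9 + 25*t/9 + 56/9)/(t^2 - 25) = (3*t^3 - 28*t^2 + 25*t + 56)/(9*(t^2 - 25))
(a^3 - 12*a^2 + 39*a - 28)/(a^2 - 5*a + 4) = a - 7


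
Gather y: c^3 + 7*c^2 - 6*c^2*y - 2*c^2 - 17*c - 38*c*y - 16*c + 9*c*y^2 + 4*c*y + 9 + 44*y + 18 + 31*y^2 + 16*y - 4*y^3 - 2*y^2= c^3 + 5*c^2 - 33*c - 4*y^3 + y^2*(9*c + 29) + y*(-6*c^2 - 34*c + 60) + 27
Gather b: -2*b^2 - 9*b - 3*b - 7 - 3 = -2*b^2 - 12*b - 10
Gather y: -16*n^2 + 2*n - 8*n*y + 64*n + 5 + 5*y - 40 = -16*n^2 + 66*n + y*(5 - 8*n) - 35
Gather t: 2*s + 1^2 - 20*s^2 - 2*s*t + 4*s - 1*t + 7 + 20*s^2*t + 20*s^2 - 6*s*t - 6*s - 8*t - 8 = t*(20*s^2 - 8*s - 9)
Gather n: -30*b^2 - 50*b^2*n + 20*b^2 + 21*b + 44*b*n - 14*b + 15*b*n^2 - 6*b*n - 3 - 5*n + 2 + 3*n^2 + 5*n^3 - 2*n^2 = -10*b^2 + 7*b + 5*n^3 + n^2*(15*b + 1) + n*(-50*b^2 + 38*b - 5) - 1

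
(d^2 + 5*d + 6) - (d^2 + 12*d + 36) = -7*d - 30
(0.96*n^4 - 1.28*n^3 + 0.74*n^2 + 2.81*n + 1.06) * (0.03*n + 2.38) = 0.0288*n^5 + 2.2464*n^4 - 3.0242*n^3 + 1.8455*n^2 + 6.7196*n + 2.5228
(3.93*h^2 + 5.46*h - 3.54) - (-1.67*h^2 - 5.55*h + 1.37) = 5.6*h^2 + 11.01*h - 4.91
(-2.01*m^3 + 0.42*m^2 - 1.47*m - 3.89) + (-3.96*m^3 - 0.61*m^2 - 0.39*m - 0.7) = -5.97*m^3 - 0.19*m^2 - 1.86*m - 4.59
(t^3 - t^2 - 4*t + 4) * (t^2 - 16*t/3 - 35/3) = t^5 - 19*t^4/3 - 31*t^3/3 + 37*t^2 + 76*t/3 - 140/3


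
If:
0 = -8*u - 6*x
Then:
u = -3*x/4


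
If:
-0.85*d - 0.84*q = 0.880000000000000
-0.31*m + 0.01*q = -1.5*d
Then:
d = -0.988235294117647*q - 1.03529411764706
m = -4.74952561669829*q - 5.00948766603416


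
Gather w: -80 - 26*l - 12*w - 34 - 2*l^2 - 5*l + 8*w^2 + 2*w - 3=-2*l^2 - 31*l + 8*w^2 - 10*w - 117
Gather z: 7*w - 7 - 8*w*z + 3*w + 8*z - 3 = 10*w + z*(8 - 8*w) - 10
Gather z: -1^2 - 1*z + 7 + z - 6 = 0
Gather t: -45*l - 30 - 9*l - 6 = -54*l - 36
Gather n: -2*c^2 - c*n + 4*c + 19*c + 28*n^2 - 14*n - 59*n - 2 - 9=-2*c^2 + 23*c + 28*n^2 + n*(-c - 73) - 11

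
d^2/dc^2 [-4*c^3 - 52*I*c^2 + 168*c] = -24*c - 104*I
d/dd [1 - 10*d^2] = -20*d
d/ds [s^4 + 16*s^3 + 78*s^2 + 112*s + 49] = 4*s^3 + 48*s^2 + 156*s + 112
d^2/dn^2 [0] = 0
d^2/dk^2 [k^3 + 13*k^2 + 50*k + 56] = 6*k + 26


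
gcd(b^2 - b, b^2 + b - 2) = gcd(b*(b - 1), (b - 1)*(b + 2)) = b - 1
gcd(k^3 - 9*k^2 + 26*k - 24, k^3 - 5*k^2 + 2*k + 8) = k^2 - 6*k + 8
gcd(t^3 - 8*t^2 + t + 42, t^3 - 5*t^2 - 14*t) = t^2 - 5*t - 14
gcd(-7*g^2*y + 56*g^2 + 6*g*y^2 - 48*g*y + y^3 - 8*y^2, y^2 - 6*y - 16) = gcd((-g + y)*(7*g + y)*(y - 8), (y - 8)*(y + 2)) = y - 8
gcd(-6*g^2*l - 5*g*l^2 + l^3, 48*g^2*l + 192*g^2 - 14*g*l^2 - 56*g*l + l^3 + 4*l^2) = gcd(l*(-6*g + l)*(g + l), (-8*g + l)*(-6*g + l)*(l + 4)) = 6*g - l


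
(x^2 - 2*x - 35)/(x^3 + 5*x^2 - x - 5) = (x - 7)/(x^2 - 1)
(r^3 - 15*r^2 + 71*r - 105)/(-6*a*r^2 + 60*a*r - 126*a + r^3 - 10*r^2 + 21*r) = (r - 5)/(-6*a + r)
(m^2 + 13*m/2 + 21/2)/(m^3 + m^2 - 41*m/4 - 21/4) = 2*(m + 3)/(2*m^2 - 5*m - 3)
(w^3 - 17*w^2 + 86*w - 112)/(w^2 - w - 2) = (w^2 - 15*w + 56)/(w + 1)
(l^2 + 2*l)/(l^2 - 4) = l/(l - 2)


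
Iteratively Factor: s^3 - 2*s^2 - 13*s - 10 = (s + 1)*(s^2 - 3*s - 10) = (s + 1)*(s + 2)*(s - 5)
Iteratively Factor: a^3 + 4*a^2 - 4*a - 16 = (a + 2)*(a^2 + 2*a - 8) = (a - 2)*(a + 2)*(a + 4)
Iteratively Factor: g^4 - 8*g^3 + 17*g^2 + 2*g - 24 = (g - 2)*(g^3 - 6*g^2 + 5*g + 12) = (g - 4)*(g - 2)*(g^2 - 2*g - 3) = (g - 4)*(g - 2)*(g + 1)*(g - 3)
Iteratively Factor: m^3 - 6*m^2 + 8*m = (m - 4)*(m^2 - 2*m) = (m - 4)*(m - 2)*(m)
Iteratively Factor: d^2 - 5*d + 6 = (d - 2)*(d - 3)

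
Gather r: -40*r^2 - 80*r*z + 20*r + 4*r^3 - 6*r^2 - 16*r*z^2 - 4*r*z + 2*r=4*r^3 - 46*r^2 + r*(-16*z^2 - 84*z + 22)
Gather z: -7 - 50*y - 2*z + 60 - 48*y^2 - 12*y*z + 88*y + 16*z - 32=-48*y^2 + 38*y + z*(14 - 12*y) + 21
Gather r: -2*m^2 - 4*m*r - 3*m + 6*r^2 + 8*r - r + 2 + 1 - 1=-2*m^2 - 3*m + 6*r^2 + r*(7 - 4*m) + 2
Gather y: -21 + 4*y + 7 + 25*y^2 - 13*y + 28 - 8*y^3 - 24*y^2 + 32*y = -8*y^3 + y^2 + 23*y + 14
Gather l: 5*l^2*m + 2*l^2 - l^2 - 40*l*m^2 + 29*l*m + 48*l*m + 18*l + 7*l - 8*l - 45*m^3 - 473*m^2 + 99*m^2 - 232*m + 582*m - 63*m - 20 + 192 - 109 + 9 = l^2*(5*m + 1) + l*(-40*m^2 + 77*m + 17) - 45*m^3 - 374*m^2 + 287*m + 72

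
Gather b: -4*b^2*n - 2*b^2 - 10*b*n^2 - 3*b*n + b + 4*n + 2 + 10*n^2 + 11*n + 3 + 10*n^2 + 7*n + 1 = b^2*(-4*n - 2) + b*(-10*n^2 - 3*n + 1) + 20*n^2 + 22*n + 6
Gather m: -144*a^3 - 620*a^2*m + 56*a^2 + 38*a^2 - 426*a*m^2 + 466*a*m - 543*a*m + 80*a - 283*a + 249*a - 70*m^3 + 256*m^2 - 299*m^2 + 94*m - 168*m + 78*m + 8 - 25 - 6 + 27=-144*a^3 + 94*a^2 + 46*a - 70*m^3 + m^2*(-426*a - 43) + m*(-620*a^2 - 77*a + 4) + 4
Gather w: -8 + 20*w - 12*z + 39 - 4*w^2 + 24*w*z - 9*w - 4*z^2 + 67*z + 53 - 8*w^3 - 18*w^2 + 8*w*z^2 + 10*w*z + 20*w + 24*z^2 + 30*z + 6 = -8*w^3 - 22*w^2 + w*(8*z^2 + 34*z + 31) + 20*z^2 + 85*z + 90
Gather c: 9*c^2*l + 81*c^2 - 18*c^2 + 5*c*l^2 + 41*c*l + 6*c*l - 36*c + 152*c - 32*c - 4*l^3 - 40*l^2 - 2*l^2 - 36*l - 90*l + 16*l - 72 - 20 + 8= c^2*(9*l + 63) + c*(5*l^2 + 47*l + 84) - 4*l^3 - 42*l^2 - 110*l - 84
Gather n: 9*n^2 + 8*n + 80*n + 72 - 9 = 9*n^2 + 88*n + 63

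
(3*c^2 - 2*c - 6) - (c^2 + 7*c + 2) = 2*c^2 - 9*c - 8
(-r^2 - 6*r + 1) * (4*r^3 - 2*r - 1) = -4*r^5 - 24*r^4 + 6*r^3 + 13*r^2 + 4*r - 1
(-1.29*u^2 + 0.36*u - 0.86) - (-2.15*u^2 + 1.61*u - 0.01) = 0.86*u^2 - 1.25*u - 0.85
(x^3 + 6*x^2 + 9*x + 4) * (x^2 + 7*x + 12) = x^5 + 13*x^4 + 63*x^3 + 139*x^2 + 136*x + 48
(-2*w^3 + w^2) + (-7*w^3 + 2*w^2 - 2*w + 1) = -9*w^3 + 3*w^2 - 2*w + 1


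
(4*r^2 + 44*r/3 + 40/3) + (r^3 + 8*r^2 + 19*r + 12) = r^3 + 12*r^2 + 101*r/3 + 76/3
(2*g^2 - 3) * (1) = 2*g^2 - 3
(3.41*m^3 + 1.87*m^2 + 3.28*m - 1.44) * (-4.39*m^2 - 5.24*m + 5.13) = -14.9699*m^5 - 26.0777*m^4 - 6.7047*m^3 - 1.2725*m^2 + 24.372*m - 7.3872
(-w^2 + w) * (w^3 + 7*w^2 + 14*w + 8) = -w^5 - 6*w^4 - 7*w^3 + 6*w^2 + 8*w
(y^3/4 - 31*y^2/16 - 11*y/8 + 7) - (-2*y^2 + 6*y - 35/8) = y^3/4 + y^2/16 - 59*y/8 + 91/8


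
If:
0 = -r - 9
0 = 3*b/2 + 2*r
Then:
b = 12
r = -9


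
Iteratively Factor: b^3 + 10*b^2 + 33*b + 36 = (b + 3)*(b^2 + 7*b + 12) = (b + 3)*(b + 4)*(b + 3)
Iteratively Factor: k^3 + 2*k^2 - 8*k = (k - 2)*(k^2 + 4*k) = k*(k - 2)*(k + 4)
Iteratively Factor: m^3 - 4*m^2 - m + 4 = (m - 1)*(m^2 - 3*m - 4) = (m - 1)*(m + 1)*(m - 4)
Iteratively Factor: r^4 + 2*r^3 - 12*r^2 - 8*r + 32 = (r - 2)*(r^3 + 4*r^2 - 4*r - 16) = (r - 2)*(r + 4)*(r^2 - 4) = (r - 2)^2*(r + 4)*(r + 2)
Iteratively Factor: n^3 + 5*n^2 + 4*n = (n + 4)*(n^2 + n) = (n + 1)*(n + 4)*(n)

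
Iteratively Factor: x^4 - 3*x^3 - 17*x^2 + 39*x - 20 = (x + 4)*(x^3 - 7*x^2 + 11*x - 5) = (x - 1)*(x + 4)*(x^2 - 6*x + 5) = (x - 1)^2*(x + 4)*(x - 5)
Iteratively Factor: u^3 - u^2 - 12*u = (u + 3)*(u^2 - 4*u) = (u - 4)*(u + 3)*(u)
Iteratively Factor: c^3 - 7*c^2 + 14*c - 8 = (c - 4)*(c^2 - 3*c + 2) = (c - 4)*(c - 2)*(c - 1)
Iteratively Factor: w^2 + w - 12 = (w + 4)*(w - 3)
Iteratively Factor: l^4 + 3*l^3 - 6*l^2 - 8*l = (l - 2)*(l^3 + 5*l^2 + 4*l) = l*(l - 2)*(l^2 + 5*l + 4) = l*(l - 2)*(l + 4)*(l + 1)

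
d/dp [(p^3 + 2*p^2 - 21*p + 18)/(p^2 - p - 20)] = (p^4 - 2*p^3 - 41*p^2 - 116*p + 438)/(p^4 - 2*p^3 - 39*p^2 + 40*p + 400)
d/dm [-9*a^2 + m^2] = 2*m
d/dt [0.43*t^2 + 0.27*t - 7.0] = 0.86*t + 0.27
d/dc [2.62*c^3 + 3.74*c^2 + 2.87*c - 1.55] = 7.86*c^2 + 7.48*c + 2.87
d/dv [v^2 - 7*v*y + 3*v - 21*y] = 2*v - 7*y + 3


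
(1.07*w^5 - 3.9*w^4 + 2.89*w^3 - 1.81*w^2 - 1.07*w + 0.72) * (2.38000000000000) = 2.5466*w^5 - 9.282*w^4 + 6.8782*w^3 - 4.3078*w^2 - 2.5466*w + 1.7136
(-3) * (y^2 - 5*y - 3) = -3*y^2 + 15*y + 9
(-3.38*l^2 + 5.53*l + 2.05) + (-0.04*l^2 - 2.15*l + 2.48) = -3.42*l^2 + 3.38*l + 4.53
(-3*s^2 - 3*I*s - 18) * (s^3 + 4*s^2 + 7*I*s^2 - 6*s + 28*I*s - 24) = -3*s^5 - 12*s^4 - 24*I*s^4 + 21*s^3 - 96*I*s^3 + 84*s^2 - 108*I*s^2 + 108*s - 432*I*s + 432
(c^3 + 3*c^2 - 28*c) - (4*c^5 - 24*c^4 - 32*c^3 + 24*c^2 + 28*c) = -4*c^5 + 24*c^4 + 33*c^3 - 21*c^2 - 56*c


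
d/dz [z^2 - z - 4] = 2*z - 1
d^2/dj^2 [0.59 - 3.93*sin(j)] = 3.93*sin(j)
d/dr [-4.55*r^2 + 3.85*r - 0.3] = 3.85 - 9.1*r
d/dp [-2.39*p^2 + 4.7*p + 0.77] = 4.7 - 4.78*p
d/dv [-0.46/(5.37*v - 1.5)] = 2.4702/(5.37*v - 1.5)^2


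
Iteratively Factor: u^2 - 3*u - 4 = (u + 1)*(u - 4)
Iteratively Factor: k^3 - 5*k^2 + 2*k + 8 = (k - 2)*(k^2 - 3*k - 4) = (k - 2)*(k + 1)*(k - 4)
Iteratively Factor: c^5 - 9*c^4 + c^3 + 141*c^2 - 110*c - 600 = (c + 2)*(c^4 - 11*c^3 + 23*c^2 + 95*c - 300) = (c - 5)*(c + 2)*(c^3 - 6*c^2 - 7*c + 60) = (c - 5)*(c - 4)*(c + 2)*(c^2 - 2*c - 15) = (c - 5)*(c - 4)*(c + 2)*(c + 3)*(c - 5)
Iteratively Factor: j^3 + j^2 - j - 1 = (j + 1)*(j^2 - 1) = (j - 1)*(j + 1)*(j + 1)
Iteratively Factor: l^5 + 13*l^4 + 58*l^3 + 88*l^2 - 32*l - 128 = (l + 4)*(l^4 + 9*l^3 + 22*l^2 - 32) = (l + 4)^2*(l^3 + 5*l^2 + 2*l - 8) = (l + 4)^3*(l^2 + l - 2) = (l - 1)*(l + 4)^3*(l + 2)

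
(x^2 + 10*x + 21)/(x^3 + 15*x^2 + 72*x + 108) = (x + 7)/(x^2 + 12*x + 36)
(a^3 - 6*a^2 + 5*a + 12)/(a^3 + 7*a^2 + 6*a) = (a^2 - 7*a + 12)/(a*(a + 6))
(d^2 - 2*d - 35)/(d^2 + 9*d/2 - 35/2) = 2*(d^2 - 2*d - 35)/(2*d^2 + 9*d - 35)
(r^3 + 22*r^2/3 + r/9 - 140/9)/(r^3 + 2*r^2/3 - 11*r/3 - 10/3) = (r^2 + 17*r/3 - 28/3)/(r^2 - r - 2)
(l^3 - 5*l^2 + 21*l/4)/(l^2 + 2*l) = (l^2 - 5*l + 21/4)/(l + 2)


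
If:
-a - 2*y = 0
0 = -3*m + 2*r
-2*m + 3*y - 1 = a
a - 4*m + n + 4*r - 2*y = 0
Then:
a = -2*y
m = 5*y/2 - 1/2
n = 1 - y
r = 15*y/4 - 3/4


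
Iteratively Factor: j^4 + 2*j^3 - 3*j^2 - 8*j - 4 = (j + 1)*(j^3 + j^2 - 4*j - 4) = (j + 1)*(j + 2)*(j^2 - j - 2) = (j + 1)^2*(j + 2)*(j - 2)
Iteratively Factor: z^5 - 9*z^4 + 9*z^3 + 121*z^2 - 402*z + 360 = (z - 3)*(z^4 - 6*z^3 - 9*z^2 + 94*z - 120) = (z - 3)*(z - 2)*(z^3 - 4*z^2 - 17*z + 60) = (z - 5)*(z - 3)*(z - 2)*(z^2 + z - 12) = (z - 5)*(z - 3)^2*(z - 2)*(z + 4)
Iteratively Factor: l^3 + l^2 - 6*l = (l)*(l^2 + l - 6) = l*(l - 2)*(l + 3)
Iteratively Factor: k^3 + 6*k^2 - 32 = (k + 4)*(k^2 + 2*k - 8) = (k + 4)^2*(k - 2)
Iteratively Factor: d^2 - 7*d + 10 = (d - 5)*(d - 2)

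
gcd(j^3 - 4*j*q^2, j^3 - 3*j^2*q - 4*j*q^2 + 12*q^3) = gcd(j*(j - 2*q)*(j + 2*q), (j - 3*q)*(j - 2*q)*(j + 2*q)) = -j^2 + 4*q^2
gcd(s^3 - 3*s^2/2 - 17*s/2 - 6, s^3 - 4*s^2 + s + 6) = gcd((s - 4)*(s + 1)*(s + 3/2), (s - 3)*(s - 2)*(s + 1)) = s + 1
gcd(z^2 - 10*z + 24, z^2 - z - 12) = z - 4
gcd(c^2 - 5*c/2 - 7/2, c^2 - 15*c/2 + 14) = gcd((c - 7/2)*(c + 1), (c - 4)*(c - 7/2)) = c - 7/2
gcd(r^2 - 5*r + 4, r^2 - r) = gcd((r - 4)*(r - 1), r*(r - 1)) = r - 1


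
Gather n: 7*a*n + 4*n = n*(7*a + 4)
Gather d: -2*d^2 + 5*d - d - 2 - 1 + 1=-2*d^2 + 4*d - 2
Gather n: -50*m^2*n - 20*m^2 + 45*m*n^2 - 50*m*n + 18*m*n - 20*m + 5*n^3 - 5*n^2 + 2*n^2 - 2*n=-20*m^2 - 20*m + 5*n^3 + n^2*(45*m - 3) + n*(-50*m^2 - 32*m - 2)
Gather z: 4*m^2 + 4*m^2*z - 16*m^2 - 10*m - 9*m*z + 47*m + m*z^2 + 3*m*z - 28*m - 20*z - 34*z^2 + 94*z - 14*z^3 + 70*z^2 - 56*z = -12*m^2 + 9*m - 14*z^3 + z^2*(m + 36) + z*(4*m^2 - 6*m + 18)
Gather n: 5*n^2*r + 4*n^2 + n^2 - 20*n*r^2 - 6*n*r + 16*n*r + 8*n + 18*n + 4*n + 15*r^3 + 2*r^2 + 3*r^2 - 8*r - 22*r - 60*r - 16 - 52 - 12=n^2*(5*r + 5) + n*(-20*r^2 + 10*r + 30) + 15*r^3 + 5*r^2 - 90*r - 80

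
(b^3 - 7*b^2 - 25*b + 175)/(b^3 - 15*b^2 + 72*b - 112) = (b^2 - 25)/(b^2 - 8*b + 16)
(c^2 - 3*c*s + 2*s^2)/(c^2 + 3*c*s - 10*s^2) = (c - s)/(c + 5*s)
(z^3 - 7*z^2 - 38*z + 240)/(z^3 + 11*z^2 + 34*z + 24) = (z^2 - 13*z + 40)/(z^2 + 5*z + 4)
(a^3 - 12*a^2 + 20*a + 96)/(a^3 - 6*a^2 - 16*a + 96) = (a^2 - 6*a - 16)/(a^2 - 16)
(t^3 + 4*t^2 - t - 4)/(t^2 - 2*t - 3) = (t^2 + 3*t - 4)/(t - 3)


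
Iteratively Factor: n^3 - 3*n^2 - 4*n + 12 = (n - 2)*(n^2 - n - 6) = (n - 3)*(n - 2)*(n + 2)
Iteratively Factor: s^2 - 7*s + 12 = (s - 3)*(s - 4)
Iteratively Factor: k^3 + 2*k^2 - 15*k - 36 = (k + 3)*(k^2 - k - 12) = (k - 4)*(k + 3)*(k + 3)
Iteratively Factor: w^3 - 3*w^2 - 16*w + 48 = (w - 4)*(w^2 + w - 12) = (w - 4)*(w - 3)*(w + 4)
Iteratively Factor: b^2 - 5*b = (b - 5)*(b)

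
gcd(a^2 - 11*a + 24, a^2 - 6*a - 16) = a - 8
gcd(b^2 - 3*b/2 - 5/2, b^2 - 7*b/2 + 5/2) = b - 5/2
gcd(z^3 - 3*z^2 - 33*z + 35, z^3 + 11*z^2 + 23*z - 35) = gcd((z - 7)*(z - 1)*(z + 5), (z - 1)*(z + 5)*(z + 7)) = z^2 + 4*z - 5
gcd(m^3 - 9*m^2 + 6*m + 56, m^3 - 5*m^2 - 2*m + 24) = m^2 - 2*m - 8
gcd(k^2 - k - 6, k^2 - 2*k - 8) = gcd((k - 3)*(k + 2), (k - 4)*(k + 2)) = k + 2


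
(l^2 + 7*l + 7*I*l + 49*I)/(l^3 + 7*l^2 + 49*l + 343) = 1/(l - 7*I)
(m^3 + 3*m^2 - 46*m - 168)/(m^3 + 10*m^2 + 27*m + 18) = (m^2 - 3*m - 28)/(m^2 + 4*m + 3)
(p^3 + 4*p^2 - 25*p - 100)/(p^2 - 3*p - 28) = (p^2 - 25)/(p - 7)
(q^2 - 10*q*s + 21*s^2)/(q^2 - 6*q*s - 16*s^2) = (-q^2 + 10*q*s - 21*s^2)/(-q^2 + 6*q*s + 16*s^2)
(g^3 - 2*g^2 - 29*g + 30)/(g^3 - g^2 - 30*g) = (g - 1)/g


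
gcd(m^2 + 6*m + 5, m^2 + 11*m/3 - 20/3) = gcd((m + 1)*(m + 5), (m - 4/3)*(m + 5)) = m + 5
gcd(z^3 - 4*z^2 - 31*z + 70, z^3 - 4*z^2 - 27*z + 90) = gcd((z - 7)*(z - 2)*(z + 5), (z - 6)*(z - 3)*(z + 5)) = z + 5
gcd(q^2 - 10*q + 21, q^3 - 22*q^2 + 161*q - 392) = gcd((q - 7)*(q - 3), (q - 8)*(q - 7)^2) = q - 7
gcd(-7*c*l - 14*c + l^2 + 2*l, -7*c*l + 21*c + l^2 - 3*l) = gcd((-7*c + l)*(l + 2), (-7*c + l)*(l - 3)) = 7*c - l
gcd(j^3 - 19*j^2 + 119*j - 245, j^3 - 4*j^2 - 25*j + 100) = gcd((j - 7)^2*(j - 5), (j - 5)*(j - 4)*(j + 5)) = j - 5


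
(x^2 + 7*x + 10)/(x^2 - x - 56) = (x^2 + 7*x + 10)/(x^2 - x - 56)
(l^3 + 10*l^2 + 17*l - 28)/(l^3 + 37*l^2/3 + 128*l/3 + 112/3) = 3*(l - 1)/(3*l + 4)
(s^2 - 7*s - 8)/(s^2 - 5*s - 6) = (s - 8)/(s - 6)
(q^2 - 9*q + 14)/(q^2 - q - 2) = (q - 7)/(q + 1)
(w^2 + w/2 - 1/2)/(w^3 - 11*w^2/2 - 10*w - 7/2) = (2*w - 1)/(2*w^2 - 13*w - 7)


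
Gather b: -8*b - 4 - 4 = -8*b - 8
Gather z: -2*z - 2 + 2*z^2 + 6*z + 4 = 2*z^2 + 4*z + 2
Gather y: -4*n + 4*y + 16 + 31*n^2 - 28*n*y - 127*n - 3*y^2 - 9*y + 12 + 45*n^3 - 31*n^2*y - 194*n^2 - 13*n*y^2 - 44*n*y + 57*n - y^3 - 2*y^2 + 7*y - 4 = 45*n^3 - 163*n^2 - 74*n - y^3 + y^2*(-13*n - 5) + y*(-31*n^2 - 72*n + 2) + 24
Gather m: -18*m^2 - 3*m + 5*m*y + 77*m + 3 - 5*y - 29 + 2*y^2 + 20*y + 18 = -18*m^2 + m*(5*y + 74) + 2*y^2 + 15*y - 8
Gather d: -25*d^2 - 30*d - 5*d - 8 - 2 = -25*d^2 - 35*d - 10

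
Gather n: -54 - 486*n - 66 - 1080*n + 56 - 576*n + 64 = -2142*n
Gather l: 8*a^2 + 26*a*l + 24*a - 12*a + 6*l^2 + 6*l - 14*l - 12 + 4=8*a^2 + 12*a + 6*l^2 + l*(26*a - 8) - 8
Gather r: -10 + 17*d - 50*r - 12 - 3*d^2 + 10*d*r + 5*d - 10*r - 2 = -3*d^2 + 22*d + r*(10*d - 60) - 24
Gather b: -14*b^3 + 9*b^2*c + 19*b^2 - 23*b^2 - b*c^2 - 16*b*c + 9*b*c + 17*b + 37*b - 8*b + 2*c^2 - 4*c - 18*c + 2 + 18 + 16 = -14*b^3 + b^2*(9*c - 4) + b*(-c^2 - 7*c + 46) + 2*c^2 - 22*c + 36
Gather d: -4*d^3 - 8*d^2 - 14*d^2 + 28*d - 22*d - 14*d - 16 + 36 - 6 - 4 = -4*d^3 - 22*d^2 - 8*d + 10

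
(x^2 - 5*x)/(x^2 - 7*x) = (x - 5)/(x - 7)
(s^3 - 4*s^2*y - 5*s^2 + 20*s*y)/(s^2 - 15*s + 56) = s*(s^2 - 4*s*y - 5*s + 20*y)/(s^2 - 15*s + 56)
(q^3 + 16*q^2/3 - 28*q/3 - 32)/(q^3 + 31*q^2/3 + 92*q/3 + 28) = (3*q - 8)/(3*q + 7)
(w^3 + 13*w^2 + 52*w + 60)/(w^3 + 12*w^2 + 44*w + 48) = (w + 5)/(w + 4)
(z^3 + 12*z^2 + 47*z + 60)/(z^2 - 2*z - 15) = (z^2 + 9*z + 20)/(z - 5)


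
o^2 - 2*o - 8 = (o - 4)*(o + 2)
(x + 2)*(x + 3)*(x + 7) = x^3 + 12*x^2 + 41*x + 42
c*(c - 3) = c^2 - 3*c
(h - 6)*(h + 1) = h^2 - 5*h - 6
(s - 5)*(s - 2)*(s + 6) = s^3 - s^2 - 32*s + 60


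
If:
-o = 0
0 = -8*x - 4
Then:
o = 0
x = -1/2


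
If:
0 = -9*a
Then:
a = 0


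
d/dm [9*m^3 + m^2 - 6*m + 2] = 27*m^2 + 2*m - 6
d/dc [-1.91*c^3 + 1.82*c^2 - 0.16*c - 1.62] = -5.73*c^2 + 3.64*c - 0.16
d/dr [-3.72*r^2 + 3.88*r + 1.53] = 3.88 - 7.44*r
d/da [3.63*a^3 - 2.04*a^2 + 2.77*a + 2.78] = 10.89*a^2 - 4.08*a + 2.77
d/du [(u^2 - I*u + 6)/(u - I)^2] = (-I*u - 13)/(u^3 - 3*I*u^2 - 3*u + I)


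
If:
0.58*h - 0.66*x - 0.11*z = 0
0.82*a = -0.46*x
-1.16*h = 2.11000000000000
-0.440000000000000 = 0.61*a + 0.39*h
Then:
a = 0.44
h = -1.82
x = -0.79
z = -4.87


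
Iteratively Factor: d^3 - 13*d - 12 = (d + 3)*(d^2 - 3*d - 4) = (d + 1)*(d + 3)*(d - 4)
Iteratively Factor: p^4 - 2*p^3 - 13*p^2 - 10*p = (p + 2)*(p^3 - 4*p^2 - 5*p) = p*(p + 2)*(p^2 - 4*p - 5) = p*(p + 1)*(p + 2)*(p - 5)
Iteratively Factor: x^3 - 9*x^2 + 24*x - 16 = (x - 4)*(x^2 - 5*x + 4) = (x - 4)*(x - 1)*(x - 4)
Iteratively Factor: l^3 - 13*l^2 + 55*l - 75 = (l - 3)*(l^2 - 10*l + 25) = (l - 5)*(l - 3)*(l - 5)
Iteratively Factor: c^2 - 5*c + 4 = (c - 4)*(c - 1)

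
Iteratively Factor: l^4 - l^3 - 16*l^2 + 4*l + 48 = (l + 3)*(l^3 - 4*l^2 - 4*l + 16) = (l - 2)*(l + 3)*(l^2 - 2*l - 8) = (l - 2)*(l + 2)*(l + 3)*(l - 4)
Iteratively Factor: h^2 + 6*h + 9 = (h + 3)*(h + 3)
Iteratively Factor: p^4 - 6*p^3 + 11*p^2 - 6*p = (p)*(p^3 - 6*p^2 + 11*p - 6) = p*(p - 1)*(p^2 - 5*p + 6) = p*(p - 3)*(p - 1)*(p - 2)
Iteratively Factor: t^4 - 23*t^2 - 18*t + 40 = (t - 5)*(t^3 + 5*t^2 + 2*t - 8) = (t - 5)*(t - 1)*(t^2 + 6*t + 8) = (t - 5)*(t - 1)*(t + 2)*(t + 4)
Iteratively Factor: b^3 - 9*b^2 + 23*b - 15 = (b - 3)*(b^2 - 6*b + 5) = (b - 3)*(b - 1)*(b - 5)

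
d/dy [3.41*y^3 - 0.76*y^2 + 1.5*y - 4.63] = 10.23*y^2 - 1.52*y + 1.5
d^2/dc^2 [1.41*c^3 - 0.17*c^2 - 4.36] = 8.46*c - 0.34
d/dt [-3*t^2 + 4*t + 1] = 4 - 6*t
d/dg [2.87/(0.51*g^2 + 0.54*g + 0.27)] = (-2.9274*g - 1.5498)/(0.51*g^2 + 0.54*g + 0.27)^2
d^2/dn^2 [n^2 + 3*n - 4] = 2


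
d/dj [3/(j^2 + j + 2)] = 3*(-2*j - 1)/(j^2 + j + 2)^2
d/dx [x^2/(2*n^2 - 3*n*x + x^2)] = x*(4*n^2 - 6*n*x + 2*x^2 + x*(3*n - 2*x))/(2*n^2 - 3*n*x + x^2)^2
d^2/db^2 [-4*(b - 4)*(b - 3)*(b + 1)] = 48 - 24*b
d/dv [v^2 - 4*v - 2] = 2*v - 4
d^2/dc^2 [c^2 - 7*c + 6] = 2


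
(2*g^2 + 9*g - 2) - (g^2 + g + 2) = g^2 + 8*g - 4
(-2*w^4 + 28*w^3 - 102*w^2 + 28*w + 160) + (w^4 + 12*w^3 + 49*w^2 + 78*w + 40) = -w^4 + 40*w^3 - 53*w^2 + 106*w + 200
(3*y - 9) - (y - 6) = 2*y - 3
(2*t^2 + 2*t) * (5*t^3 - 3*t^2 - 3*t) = 10*t^5 + 4*t^4 - 12*t^3 - 6*t^2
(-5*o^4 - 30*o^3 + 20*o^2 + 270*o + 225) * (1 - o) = 5*o^5 + 25*o^4 - 50*o^3 - 250*o^2 + 45*o + 225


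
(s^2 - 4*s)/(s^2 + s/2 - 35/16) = 16*s*(s - 4)/(16*s^2 + 8*s - 35)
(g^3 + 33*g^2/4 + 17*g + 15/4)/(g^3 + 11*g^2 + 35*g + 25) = (4*g^2 + 13*g + 3)/(4*(g^2 + 6*g + 5))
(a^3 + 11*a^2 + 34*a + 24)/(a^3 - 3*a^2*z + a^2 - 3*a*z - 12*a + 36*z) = (-a^2 - 7*a - 6)/(-a^2 + 3*a*z + 3*a - 9*z)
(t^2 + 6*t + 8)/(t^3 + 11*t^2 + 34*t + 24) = (t + 2)/(t^2 + 7*t + 6)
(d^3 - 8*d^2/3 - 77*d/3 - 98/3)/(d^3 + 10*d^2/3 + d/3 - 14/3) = (d - 7)/(d - 1)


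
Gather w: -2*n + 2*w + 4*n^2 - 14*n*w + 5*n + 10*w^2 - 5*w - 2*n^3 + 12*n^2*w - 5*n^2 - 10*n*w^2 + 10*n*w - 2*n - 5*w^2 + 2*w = -2*n^3 - n^2 + n + w^2*(5 - 10*n) + w*(12*n^2 - 4*n - 1)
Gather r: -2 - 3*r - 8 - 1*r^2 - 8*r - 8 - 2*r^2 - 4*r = -3*r^2 - 15*r - 18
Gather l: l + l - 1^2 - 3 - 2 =2*l - 6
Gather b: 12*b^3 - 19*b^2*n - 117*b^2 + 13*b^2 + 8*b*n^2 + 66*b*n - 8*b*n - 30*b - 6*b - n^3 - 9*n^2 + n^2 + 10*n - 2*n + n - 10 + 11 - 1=12*b^3 + b^2*(-19*n - 104) + b*(8*n^2 + 58*n - 36) - n^3 - 8*n^2 + 9*n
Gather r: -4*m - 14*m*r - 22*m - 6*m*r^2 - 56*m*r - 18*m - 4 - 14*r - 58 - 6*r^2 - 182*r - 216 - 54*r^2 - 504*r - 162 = -44*m + r^2*(-6*m - 60) + r*(-70*m - 700) - 440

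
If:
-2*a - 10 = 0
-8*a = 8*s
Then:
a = -5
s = 5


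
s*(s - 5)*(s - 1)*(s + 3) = s^4 - 3*s^3 - 13*s^2 + 15*s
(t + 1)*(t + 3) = t^2 + 4*t + 3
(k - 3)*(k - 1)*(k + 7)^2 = k^4 + 10*k^3 - 4*k^2 - 154*k + 147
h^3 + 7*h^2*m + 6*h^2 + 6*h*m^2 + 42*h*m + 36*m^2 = (h + 6)*(h + m)*(h + 6*m)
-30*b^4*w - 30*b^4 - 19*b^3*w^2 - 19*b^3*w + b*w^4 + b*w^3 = (-5*b + w)*(2*b + w)*(3*b + w)*(b*w + b)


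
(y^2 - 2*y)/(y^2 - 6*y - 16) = y*(2 - y)/(-y^2 + 6*y + 16)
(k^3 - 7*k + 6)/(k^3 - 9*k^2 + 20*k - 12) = (k + 3)/(k - 6)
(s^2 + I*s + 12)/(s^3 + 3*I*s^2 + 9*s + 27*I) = (s + 4*I)/(s^2 + 6*I*s - 9)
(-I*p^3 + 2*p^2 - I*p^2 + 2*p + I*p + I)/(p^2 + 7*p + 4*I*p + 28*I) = (-I*p^3 + p^2*(2 - I) + p*(2 + I) + I)/(p^2 + p*(7 + 4*I) + 28*I)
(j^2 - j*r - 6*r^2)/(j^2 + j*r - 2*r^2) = (-j + 3*r)/(-j + r)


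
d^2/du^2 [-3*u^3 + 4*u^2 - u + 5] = 8 - 18*u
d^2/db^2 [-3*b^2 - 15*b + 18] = -6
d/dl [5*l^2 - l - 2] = 10*l - 1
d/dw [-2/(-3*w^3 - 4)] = -18*w^2/(3*w^3 + 4)^2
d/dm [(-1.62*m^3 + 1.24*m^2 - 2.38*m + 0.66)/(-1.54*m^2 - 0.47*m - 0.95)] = (2.4948*m^4 + 1.5228*m^3 + 0.369*m^2 - 0.3232*m + 2.5712)/(2.3716*m^4 + 1.4476*m^3 + 3.1469*m^2 + 0.893*m + 0.9025)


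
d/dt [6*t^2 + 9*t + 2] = 12*t + 9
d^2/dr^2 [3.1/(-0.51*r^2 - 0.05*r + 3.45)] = (1.61262*r^2 + 0.1581*r - 3.1*(1.02*r + 0.05)*(2.04*r + 0.1) - 10.9089)/(0.51*r^2 + 0.05*r - 3.45)^3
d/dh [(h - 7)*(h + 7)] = 2*h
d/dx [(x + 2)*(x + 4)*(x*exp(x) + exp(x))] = (x^3 + 10*x^2 + 28*x + 22)*exp(x)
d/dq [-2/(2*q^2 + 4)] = 2*q/(q^2 + 2)^2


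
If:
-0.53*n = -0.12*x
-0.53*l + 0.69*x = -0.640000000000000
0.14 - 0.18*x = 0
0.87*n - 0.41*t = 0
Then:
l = 2.22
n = 0.18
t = 0.37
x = 0.78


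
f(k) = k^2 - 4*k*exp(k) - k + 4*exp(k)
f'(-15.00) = -31.00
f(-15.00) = 240.00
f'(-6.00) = -12.94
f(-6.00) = 42.07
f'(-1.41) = -2.44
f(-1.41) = 5.75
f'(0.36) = -2.34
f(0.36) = 3.44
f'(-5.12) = -11.12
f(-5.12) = 31.48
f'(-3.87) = -8.42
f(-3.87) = 19.25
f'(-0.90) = -1.34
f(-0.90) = 4.80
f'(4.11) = -994.74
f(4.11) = -745.40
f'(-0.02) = -0.96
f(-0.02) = 4.02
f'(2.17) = -72.68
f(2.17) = -38.45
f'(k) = -4*k*exp(k) + 2*k - 1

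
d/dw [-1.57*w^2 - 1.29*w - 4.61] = -3.14*w - 1.29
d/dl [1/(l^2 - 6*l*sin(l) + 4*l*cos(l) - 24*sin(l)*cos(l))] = 2*(2*l*sin(l) + 3*l*cos(l) - l + 3*sin(l) - 2*cos(l) + 12*cos(2*l))/((l - 6*sin(l))^2*(l + 4*cos(l))^2)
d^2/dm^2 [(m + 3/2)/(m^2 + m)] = (-m*(m + 1)*(6*m + 5) + (2*m + 1)^2*(2*m + 3))/(m^3*(m + 1)^3)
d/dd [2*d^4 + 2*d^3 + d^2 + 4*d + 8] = 8*d^3 + 6*d^2 + 2*d + 4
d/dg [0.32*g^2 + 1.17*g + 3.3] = 0.64*g + 1.17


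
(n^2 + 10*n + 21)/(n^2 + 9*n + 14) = (n + 3)/(n + 2)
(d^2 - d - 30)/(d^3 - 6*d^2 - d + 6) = (d + 5)/(d^2 - 1)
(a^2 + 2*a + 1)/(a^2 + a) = (a + 1)/a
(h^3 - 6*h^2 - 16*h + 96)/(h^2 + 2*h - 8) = (h^2 - 10*h + 24)/(h - 2)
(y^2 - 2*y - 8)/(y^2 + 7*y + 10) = (y - 4)/(y + 5)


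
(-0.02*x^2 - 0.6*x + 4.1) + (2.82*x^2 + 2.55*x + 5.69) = 2.8*x^2 + 1.95*x + 9.79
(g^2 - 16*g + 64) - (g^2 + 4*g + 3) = 61 - 20*g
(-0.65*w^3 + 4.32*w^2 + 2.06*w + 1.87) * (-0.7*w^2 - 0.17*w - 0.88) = 0.455*w^5 - 2.9135*w^4 - 1.6044*w^3 - 5.4608*w^2 - 2.1307*w - 1.6456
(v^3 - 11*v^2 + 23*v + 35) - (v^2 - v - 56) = v^3 - 12*v^2 + 24*v + 91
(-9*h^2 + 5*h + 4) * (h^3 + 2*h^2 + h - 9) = -9*h^5 - 13*h^4 + 5*h^3 + 94*h^2 - 41*h - 36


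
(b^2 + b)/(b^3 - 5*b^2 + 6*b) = (b + 1)/(b^2 - 5*b + 6)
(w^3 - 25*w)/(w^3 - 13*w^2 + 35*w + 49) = w*(w^2 - 25)/(w^3 - 13*w^2 + 35*w + 49)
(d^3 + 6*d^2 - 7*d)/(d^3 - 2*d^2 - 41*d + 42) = d*(d + 7)/(d^2 - d - 42)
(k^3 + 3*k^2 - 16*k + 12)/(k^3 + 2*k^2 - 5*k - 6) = (k^2 + 5*k - 6)/(k^2 + 4*k + 3)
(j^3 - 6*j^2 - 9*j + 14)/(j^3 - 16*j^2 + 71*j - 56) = (j + 2)/(j - 8)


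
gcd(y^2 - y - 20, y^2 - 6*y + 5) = y - 5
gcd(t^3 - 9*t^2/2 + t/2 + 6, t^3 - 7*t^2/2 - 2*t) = t - 4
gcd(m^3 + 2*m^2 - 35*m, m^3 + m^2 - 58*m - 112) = m + 7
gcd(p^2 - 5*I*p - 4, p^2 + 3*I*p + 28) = p - 4*I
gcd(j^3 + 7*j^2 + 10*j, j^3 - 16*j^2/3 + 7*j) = j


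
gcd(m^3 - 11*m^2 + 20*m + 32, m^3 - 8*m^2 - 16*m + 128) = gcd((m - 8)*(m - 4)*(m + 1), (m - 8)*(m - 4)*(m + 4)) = m^2 - 12*m + 32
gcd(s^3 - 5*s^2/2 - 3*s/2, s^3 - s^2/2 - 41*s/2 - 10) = s + 1/2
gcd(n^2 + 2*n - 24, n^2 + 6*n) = n + 6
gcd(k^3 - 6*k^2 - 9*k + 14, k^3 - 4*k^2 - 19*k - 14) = k^2 - 5*k - 14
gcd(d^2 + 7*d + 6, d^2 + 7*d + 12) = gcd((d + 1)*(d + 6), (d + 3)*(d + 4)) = 1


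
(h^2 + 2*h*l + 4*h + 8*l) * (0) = 0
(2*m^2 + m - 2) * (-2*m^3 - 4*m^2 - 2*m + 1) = -4*m^5 - 10*m^4 - 4*m^3 + 8*m^2 + 5*m - 2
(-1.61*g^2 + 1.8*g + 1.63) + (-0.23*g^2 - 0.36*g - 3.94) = -1.84*g^2 + 1.44*g - 2.31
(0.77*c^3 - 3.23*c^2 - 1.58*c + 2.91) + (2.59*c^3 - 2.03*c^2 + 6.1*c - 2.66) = 3.36*c^3 - 5.26*c^2 + 4.52*c + 0.25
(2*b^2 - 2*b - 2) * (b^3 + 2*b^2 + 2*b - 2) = 2*b^5 + 2*b^4 - 2*b^3 - 12*b^2 + 4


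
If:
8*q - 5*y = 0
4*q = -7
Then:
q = -7/4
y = -14/5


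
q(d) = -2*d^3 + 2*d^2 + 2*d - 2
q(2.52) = -16.27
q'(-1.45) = -16.42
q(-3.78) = 127.04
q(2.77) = -23.62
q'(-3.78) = -98.85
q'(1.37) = -3.78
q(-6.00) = 490.00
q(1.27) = -0.33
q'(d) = -6*d^2 + 4*d + 2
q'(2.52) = -26.02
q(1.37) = -0.65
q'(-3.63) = -91.58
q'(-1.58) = -19.30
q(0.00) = -2.00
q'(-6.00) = -238.00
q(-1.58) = 7.72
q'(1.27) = -2.60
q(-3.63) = 112.76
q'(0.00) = 2.00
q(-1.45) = 5.40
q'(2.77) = -32.96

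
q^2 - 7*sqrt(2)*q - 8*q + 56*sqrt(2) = (q - 8)*(q - 7*sqrt(2))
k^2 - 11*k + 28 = (k - 7)*(k - 4)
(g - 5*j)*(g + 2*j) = g^2 - 3*g*j - 10*j^2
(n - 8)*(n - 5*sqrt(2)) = n^2 - 8*n - 5*sqrt(2)*n + 40*sqrt(2)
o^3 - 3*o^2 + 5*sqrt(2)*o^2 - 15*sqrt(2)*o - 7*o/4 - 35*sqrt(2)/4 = (o - 7/2)*(o + 1/2)*(o + 5*sqrt(2))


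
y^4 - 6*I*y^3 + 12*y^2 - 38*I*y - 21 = (y - 7*I)*(y - I)^2*(y + 3*I)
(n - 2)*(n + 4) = n^2 + 2*n - 8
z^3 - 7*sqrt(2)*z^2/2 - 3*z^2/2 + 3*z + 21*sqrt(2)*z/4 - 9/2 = (z - 3/2)*(z - 3*sqrt(2))*(z - sqrt(2)/2)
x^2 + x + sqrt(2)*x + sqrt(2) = (x + 1)*(x + sqrt(2))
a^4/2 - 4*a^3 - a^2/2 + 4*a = a*(a/2 + 1/2)*(a - 8)*(a - 1)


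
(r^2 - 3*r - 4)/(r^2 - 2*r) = (r^2 - 3*r - 4)/(r*(r - 2))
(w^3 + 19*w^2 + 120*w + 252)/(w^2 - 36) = (w^2 + 13*w + 42)/(w - 6)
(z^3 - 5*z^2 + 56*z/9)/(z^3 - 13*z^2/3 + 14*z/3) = (z - 8/3)/(z - 2)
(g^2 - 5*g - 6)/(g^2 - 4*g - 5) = (g - 6)/(g - 5)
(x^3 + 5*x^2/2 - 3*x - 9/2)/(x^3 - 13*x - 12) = (x - 3/2)/(x - 4)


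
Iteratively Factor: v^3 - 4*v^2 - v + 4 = (v - 1)*(v^2 - 3*v - 4) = (v - 4)*(v - 1)*(v + 1)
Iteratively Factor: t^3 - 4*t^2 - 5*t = (t + 1)*(t^2 - 5*t) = (t - 5)*(t + 1)*(t)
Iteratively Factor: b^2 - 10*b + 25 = (b - 5)*(b - 5)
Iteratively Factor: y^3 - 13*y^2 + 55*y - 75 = (y - 3)*(y^2 - 10*y + 25) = (y - 5)*(y - 3)*(y - 5)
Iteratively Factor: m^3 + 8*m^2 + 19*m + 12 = (m + 1)*(m^2 + 7*m + 12) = (m + 1)*(m + 4)*(m + 3)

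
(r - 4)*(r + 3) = r^2 - r - 12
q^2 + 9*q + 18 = (q + 3)*(q + 6)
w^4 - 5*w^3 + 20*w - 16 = (w - 4)*(w - 2)*(w - 1)*(w + 2)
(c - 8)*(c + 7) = c^2 - c - 56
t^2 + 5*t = t*(t + 5)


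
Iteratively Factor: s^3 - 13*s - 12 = (s - 4)*(s^2 + 4*s + 3) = (s - 4)*(s + 1)*(s + 3)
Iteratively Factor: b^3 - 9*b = (b)*(b^2 - 9) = b*(b + 3)*(b - 3)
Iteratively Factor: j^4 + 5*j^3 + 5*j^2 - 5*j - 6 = (j - 1)*(j^3 + 6*j^2 + 11*j + 6) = (j - 1)*(j + 2)*(j^2 + 4*j + 3) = (j - 1)*(j + 2)*(j + 3)*(j + 1)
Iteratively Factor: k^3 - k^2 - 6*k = (k - 3)*(k^2 + 2*k) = (k - 3)*(k + 2)*(k)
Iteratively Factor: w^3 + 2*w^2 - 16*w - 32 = (w - 4)*(w^2 + 6*w + 8) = (w - 4)*(w + 4)*(w + 2)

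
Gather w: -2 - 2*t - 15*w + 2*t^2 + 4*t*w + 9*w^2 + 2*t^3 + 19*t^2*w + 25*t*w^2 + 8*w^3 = 2*t^3 + 2*t^2 - 2*t + 8*w^3 + w^2*(25*t + 9) + w*(19*t^2 + 4*t - 15) - 2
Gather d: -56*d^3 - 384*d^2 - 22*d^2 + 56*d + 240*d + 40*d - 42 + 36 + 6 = -56*d^3 - 406*d^2 + 336*d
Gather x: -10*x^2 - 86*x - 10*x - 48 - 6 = -10*x^2 - 96*x - 54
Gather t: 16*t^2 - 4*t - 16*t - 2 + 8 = 16*t^2 - 20*t + 6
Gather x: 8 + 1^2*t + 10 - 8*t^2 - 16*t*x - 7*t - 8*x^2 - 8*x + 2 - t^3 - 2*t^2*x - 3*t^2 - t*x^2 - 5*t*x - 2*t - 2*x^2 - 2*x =-t^3 - 11*t^2 - 8*t + x^2*(-t - 10) + x*(-2*t^2 - 21*t - 10) + 20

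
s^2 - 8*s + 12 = (s - 6)*(s - 2)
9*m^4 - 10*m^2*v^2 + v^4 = (-3*m + v)*(-m + v)*(m + v)*(3*m + v)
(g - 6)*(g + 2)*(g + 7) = g^3 + 3*g^2 - 40*g - 84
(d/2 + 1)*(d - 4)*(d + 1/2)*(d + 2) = d^4/2 + d^3/4 - 6*d^2 - 11*d - 4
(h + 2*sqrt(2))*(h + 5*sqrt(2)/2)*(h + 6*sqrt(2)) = h^3 + 21*sqrt(2)*h^2/2 + 64*h + 60*sqrt(2)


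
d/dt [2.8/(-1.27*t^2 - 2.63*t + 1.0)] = (7.112*t + 7.364)/(1.27*t^2 + 2.63*t - 1.0)^2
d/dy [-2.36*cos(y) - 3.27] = 2.36*sin(y)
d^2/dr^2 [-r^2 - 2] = -2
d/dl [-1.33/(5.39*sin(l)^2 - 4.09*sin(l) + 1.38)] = (14.3374*sin(l) - 5.4397)*cos(l)/(5.39*sin(l)^2 - 4.09*sin(l) + 1.38)^2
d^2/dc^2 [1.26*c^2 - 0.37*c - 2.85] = 2.52000000000000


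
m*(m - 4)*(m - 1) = m^3 - 5*m^2 + 4*m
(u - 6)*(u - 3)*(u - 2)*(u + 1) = u^4 - 10*u^3 + 25*u^2 - 36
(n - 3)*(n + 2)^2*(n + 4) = n^4 + 5*n^3 - 4*n^2 - 44*n - 48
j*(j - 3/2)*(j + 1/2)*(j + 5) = j^4 + 4*j^3 - 23*j^2/4 - 15*j/4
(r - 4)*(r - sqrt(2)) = r^2 - 4*r - sqrt(2)*r + 4*sqrt(2)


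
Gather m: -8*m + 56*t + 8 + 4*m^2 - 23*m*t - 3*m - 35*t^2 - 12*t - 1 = 4*m^2 + m*(-23*t - 11) - 35*t^2 + 44*t + 7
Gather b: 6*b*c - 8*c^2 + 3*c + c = 6*b*c - 8*c^2 + 4*c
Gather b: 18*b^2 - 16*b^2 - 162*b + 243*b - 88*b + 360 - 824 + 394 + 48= 2*b^2 - 7*b - 22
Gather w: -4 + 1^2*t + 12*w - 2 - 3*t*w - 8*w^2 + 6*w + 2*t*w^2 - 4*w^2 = t + w^2*(2*t - 12) + w*(18 - 3*t) - 6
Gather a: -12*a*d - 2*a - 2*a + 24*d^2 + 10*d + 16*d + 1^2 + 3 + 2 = a*(-12*d - 4) + 24*d^2 + 26*d + 6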